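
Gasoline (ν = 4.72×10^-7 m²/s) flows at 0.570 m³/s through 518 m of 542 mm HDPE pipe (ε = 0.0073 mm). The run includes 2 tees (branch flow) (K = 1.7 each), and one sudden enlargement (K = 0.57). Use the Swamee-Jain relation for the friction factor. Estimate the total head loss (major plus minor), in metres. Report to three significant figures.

H_L ≈ 4.33 m

V = 4Q/(πD²) = 2.471 m/s; V²/2g = 0.3111 m
Re = 2.84×10^6, ε/D = 1.35×10^-5 → f = 0.01041 (Swamee-Jain)
Major: h_f = f(L/D)·V²/2g = 0.01041·955.7·0.3111 = 3.095 m
Minor: ΣK = 3.97; h_m = ΣK·V²/2g = 1.235 m
Total H_L = 3.095 + 1.235 = 4.330 m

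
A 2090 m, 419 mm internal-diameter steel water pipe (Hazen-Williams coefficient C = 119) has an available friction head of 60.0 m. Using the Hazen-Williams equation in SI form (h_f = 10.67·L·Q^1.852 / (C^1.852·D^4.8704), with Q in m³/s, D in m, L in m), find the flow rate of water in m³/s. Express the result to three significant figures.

Rearranging: Q = [h_f·C^1.852·D^4.8704 / (10.67·L)]^(1/1.852)
Q = [60.0·119^1.852·0.419^4.8704 / (10.67·2090)]^0.540 = 0.4946 m³/s

Q ≈ 0.495 m³/s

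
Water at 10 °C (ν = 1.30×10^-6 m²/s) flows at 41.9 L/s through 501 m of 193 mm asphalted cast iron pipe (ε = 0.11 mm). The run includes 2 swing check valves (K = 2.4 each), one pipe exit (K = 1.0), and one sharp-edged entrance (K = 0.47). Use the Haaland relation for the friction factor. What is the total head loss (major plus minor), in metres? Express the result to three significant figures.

H_L ≈ 5.79 m

V = 4Q/(πD²) = 1.432 m/s; V²/2g = 0.1045 m
Re = 2.13×10^5, ε/D = 5.70×10^-4 → f = 0.01891 (Haaland)
Major: h_f = f(L/D)·V²/2g = 0.01891·2596·0.1045 = 5.131 m
Minor: ΣK = 6.27; h_m = ΣK·V²/2g = 0.6555 m
Total H_L = 5.131 + 0.6555 = 5.786 m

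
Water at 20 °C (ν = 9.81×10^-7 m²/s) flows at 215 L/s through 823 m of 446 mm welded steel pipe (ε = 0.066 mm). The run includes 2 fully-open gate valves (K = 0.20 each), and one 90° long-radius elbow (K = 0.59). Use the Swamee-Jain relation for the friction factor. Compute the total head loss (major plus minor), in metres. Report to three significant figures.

H_L ≈ 2.71 m

V = 4Q/(πD²) = 1.376 m/s; V²/2g = 0.09653 m
Re = 6.26×10^5, ε/D = 1.48×10^-4 → f = 0.01469 (Swamee-Jain)
Major: h_f = f(L/D)·V²/2g = 0.01469·1845·0.09653 = 2.616 m
Minor: ΣK = 0.990; h_m = ΣK·V²/2g = 0.09556 m
Total H_L = 2.616 + 0.09556 = 2.712 m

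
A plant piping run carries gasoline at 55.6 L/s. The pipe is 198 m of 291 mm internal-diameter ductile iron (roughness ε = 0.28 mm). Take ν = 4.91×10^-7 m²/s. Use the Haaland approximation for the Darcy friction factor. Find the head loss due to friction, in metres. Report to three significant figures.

V = 4Q/(πD²) = 4·0.0556/(π·0.291²) = 0.8360 m/s
Re = VD/ν = 0.8360·0.291/4.91×10^-7 = 4.95×10^5 → turbulent
ε/D = 0.28/291 = 9.62×10^-4
Haaland: f = 0.02003
h_f = f(L/D)V²/(2g) = 0.02003·(198/0.291)·0.8360²/(2·9.81) = 0.4855 m

h_f ≈ 0.486 m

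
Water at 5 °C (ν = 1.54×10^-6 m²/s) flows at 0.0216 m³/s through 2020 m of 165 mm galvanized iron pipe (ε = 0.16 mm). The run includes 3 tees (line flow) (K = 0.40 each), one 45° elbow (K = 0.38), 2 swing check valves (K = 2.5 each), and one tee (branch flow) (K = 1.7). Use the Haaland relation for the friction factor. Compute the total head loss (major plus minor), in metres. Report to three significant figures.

H_L ≈ 14.3 m

V = 4Q/(πD²) = 1.010 m/s; V²/2g = 0.05201 m
Re = 1.08×10^5, ε/D = 9.70×10^-4 → f = 0.02171 (Haaland)
Major: h_f = f(L/D)·V²/2g = 0.02171·12242·0.05201 = 13.82 m
Minor: ΣK = 8.28; h_m = ΣK·V²/2g = 0.4306 m
Total H_L = 13.82 + 0.4306 = 14.25 m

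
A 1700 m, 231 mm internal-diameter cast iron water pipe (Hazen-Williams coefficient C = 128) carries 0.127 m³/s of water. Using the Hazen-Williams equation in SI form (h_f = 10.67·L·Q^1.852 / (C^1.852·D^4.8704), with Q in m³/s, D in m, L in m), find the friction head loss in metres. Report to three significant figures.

h_f ≈ 62.5 m

h_f = 10.67·1700·0.127^1.852 / (128^1.852·0.231^4.8704) = 62.48 m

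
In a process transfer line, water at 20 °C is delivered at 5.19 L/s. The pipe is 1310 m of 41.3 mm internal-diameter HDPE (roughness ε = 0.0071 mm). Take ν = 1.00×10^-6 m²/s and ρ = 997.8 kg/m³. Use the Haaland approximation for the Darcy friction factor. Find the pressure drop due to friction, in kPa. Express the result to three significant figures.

Δp ≈ 4090 kPa

V = 4Q/(πD²) = 4·0.00519/(π·0.0413²) = 3.874 m/s
Re = VD/ν = 3.874·0.0413/1.00×10^-6 = 1.60×10^5 → turbulent
ε/D = 0.0071/41.3 = 1.72×10^-4
Haaland: f = 0.01723
h_f = f(L/D)V²/(2g) = 0.01723·(1310/0.0413)·3.874²/(2·9.81) = 418.2 m
Δp = ρg·h_f = 997.8·9.81·418.2 = 4093 kPa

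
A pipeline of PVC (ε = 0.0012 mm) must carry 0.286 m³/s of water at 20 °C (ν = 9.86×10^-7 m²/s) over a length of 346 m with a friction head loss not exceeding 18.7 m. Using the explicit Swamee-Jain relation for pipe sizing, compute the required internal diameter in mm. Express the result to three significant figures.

Swamee-Jain (Type III): D = 0.66·[ε^1.25·(LQ²/(gh_f))^4.75 + ν·Q^9.4·(L/(gh_f))^5.2]^0.04
LQ²/(gh_f) = 0.1543; L/(gh_f) = 1.886
Term 1 = ε^1.25·(…)^4.75 = 5.54×10^-12; Term 2 = ν·Q^9.4·(…)^5.2 = 2.07×10^-10
D = 0.66·(5.54×10^-12 + 2.07×10^-10)^0.04 = 0.2708 m = 271 mm
Check: V = 4.97 m/s, Re = 1.36×10^6, f = 0.01116, h_f = 17.9 m ≈ 18.7 m ✓

D ≈ 271 mm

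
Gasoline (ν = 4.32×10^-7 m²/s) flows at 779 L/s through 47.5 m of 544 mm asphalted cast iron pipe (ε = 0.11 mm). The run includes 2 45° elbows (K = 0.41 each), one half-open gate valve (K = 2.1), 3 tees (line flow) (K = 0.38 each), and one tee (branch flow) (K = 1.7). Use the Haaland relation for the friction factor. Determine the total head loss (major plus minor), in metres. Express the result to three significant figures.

V = 4Q/(πD²) = 3.352 m/s; V²/2g = 0.5725 m
Re = 4.22×10^6, ε/D = 2.02×10^-4 → f = 0.01400 (Haaland)
Major: h_f = f(L/D)·V²/2g = 0.01400·87.32·0.5725 = 0.7001 m
Minor: ΣK = 5.76; h_m = ΣK·V²/2g = 3.298 m
Total H_L = 0.7001 + 3.298 = 3.998 m

H_L ≈ 4.00 m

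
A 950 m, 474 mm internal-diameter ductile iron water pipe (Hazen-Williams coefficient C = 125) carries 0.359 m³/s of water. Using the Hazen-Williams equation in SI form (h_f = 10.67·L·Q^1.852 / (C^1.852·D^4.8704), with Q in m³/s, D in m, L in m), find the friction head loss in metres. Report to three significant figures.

h_f = 10.67·950·0.359^1.852 / (125^1.852·0.474^4.8704) = 7.543 m

h_f ≈ 7.54 m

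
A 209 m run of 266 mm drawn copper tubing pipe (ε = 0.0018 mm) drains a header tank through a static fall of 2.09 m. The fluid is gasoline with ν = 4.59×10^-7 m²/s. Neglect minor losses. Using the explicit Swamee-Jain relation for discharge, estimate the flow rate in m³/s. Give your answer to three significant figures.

Swamee-Jain (Type II): Q = -0.965·√(gD⁵h_f/L)·ln[ε/(3.7D) + √(3.17ν²L/(gD³h_f))]
√(gD⁵h_f/L) = √(9.81·0.266⁵·2.09/209) = 0.01143
ε/(3.7D) = 1.83×10^-6; √(3.17ν²L/(gD³h_f)) = 1.90×10^-5
Q = -0.965·0.01143·ln(2.085×10^-5) = 0.1189 m³/s
Check: V = 2.14 m/s, Re = 1.24×10^6, f = 0.01139, h_f = 2.09 m ≈ 2.09 m ✓

Q ≈ 0.119 m³/s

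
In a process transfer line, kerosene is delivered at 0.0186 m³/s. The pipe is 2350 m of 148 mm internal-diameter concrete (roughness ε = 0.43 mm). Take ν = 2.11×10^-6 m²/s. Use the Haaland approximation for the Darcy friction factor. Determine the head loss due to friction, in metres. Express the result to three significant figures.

V = 4Q/(πD²) = 4·0.0186/(π·0.148²) = 1.081 m/s
Re = VD/ν = 1.081·0.148/2.11×10^-6 = 7.58×10^4 → turbulent
ε/D = 0.43/148 = 0.00291
Haaland: f = 0.02753
h_f = f(L/D)V²/(2g) = 0.02753·(2350/0.148)·1.081²/(2·9.81) = 26.05 m

h_f ≈ 26.0 m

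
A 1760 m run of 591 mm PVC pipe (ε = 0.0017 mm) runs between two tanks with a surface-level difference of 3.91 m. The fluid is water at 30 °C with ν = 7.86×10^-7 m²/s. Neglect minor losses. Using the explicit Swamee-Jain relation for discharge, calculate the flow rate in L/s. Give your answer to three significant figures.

Q ≈ 411 L/s

Swamee-Jain (Type II): Q = -0.965·√(gD⁵h_f/L)·ln[ε/(3.7D) + √(3.17ν²L/(gD³h_f))]
√(gD⁵h_f/L) = √(9.81·0.591⁵·3.91/1760) = 0.03964
ε/(3.7D) = 7.77×10^-7; √(3.17ν²L/(gD³h_f)) = 2.09×10^-5
Q = -0.965·0.03964·ln(2.164×10^-5) = 0.4109 m³/s
Check: V = 1.50 m/s, Re = 1.13×10^6, f = 0.01146, h_f = 3.90 m ≈ 3.91 m ✓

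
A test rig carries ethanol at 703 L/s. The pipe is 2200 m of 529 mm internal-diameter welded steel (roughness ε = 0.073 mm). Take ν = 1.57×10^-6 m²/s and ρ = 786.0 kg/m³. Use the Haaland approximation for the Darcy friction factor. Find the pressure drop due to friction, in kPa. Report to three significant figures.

Δp ≈ 231 kPa

V = 4Q/(πD²) = 4·0.703/(π·0.529²) = 3.199 m/s
Re = VD/ν = 3.199·0.529/1.57×10^-6 = 1.08×10^6 → turbulent
ε/D = 0.073/529 = 1.38×10^-4
Haaland: f = 0.01379
h_f = f(L/D)V²/(2g) = 0.01379·(2200/0.529)·3.199²/(2·9.81) = 29.90 m
Δp = ρg·h_f = 786.0·9.81·29.90 = 230.5 kPa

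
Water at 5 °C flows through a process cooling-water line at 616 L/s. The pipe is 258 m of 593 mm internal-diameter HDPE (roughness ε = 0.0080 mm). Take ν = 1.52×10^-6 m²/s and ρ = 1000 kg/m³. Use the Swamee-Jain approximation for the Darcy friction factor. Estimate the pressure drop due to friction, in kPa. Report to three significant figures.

Δp ≈ 13.2 kPa

V = 4Q/(πD²) = 4·0.616/(π·0.593²) = 2.230 m/s
Re = VD/ν = 2.230·0.593/1.52×10^-6 = 8.70×10^5 → turbulent
ε/D = 0.0080/593 = 1.35×10^-5
Swamee-Jain: f = 0.01219
h_f = f(L/D)V²/(2g) = 0.01219·(258/0.593)·2.230²/(2·9.81) = 1.344 m
Δp = ρg·h_f = 1000·9.81·1.344 = 13.19 kPa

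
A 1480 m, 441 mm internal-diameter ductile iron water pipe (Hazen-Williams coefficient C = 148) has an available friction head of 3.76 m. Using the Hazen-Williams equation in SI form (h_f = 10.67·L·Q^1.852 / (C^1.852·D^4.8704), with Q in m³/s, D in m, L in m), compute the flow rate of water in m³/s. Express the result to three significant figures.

Q ≈ 0.190 m³/s

Rearranging: Q = [h_f·C^1.852·D^4.8704 / (10.67·L)]^(1/1.852)
Q = [3.76·148^1.852·0.441^4.8704 / (10.67·1480)]^0.540 = 0.1900 m³/s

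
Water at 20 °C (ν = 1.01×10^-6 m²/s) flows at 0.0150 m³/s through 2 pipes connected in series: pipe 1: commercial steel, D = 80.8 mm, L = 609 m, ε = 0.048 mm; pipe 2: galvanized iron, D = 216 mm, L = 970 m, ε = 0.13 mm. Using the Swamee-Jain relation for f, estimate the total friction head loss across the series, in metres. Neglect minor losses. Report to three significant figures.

Pipe 1: V = 2.925 m/s, Re = 2.34×10^5, ε/D = 5.94×10^-4, f = 0.01917, h_1 = f(L/D)V²/2g = 63.04 m
Pipe 2: V = 0.4093 m/s, Re = 8.75×10^4, ε/D = 6.02×10^-4, f = 0.02119, h_2 = f(L/D)V²/2g = 0.8126 m
Series → Q common, losses add: H = Σh = 63.85 m

H ≈ 63.8 m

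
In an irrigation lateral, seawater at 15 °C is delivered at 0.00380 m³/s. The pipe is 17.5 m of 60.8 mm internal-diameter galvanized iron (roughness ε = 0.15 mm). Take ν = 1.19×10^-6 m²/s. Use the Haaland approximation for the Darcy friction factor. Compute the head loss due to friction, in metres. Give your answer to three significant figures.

V = 4Q/(πD²) = 4·0.00380/(π·0.0608²) = 1.309 m/s
Re = VD/ν = 1.309·0.0608/1.19×10^-6 = 6.69×10^4 → turbulent
ε/D = 0.15/60.8 = 0.00247
Haaland: f = 0.02676
h_f = f(L/D)V²/(2g) = 0.02676·(17.5/0.0608)·1.309²/(2·9.81) = 0.6724 m

h_f ≈ 0.672 m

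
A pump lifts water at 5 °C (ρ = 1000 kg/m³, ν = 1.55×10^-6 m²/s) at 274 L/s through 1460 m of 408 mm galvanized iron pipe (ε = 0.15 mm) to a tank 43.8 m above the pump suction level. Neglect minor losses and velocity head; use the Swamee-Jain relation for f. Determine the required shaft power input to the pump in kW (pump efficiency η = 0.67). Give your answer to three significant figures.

V = 4Q/(πD²) = 2.096 m/s; Re = 5.52×10^5; ε/D = 3.68×10^-4; f = 0.01679
h_f = f(L/D)V²/2g = 13.45 m
Total head H = z + h_f = 43.8 + 13.45 = 57.25 m
P_hyd = ρgQH = 1000·9.81·0.274·57.25 = 153.9 kW
P_shaft = P_hyd/η = 153.9/0.67 = 229.7 kW

P_shaft ≈ 230 kW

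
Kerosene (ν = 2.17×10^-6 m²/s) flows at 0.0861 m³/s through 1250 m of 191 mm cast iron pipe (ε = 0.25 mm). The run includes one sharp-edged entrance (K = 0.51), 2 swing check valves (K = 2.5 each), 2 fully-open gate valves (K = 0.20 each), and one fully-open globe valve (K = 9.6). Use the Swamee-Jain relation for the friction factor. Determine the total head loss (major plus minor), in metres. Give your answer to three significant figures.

V = 4Q/(πD²) = 3.005 m/s; V²/2g = 0.4603 m
Re = 2.64×10^5, ε/D = 0.00131 → f = 0.02205 (Swamee-Jain)
Major: h_f = f(L/D)·V²/2g = 0.02205·6545·0.4603 = 66.42 m
Minor: ΣK = 15.5; h_m = ΣK·V²/2g = 7.138 m
Total H_L = 66.42 + 7.138 = 73.56 m

H_L ≈ 73.6 m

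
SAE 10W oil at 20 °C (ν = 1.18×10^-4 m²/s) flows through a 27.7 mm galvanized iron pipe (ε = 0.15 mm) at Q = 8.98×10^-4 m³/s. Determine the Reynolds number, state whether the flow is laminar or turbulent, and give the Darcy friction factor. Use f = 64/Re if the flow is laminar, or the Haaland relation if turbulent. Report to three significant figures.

V = 4Q/(πD²) = 1.490 m/s
Re = VD/ν = 1.490·0.0277/1.18×10^-4 = 350
Re < 2300 → laminar → f = 64/Re = 0.1830

Re ≈ 350; laminar; f = 64/Re ≈ 0.183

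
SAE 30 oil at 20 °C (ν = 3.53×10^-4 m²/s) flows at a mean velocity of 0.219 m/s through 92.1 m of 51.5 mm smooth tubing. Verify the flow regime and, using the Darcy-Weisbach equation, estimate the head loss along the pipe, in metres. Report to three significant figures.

Re = VD/ν = 0.219·0.05150/3.53×10^-4 = 32.0 → laminar (Re < 2300)
f = 64/Re = 2.003
h_f = f(L/D)V²/(2g) = 2.003·(92.1/0.05150)·0.219²/(2·9.81) = 8.757 m

h_f ≈ 8.76 m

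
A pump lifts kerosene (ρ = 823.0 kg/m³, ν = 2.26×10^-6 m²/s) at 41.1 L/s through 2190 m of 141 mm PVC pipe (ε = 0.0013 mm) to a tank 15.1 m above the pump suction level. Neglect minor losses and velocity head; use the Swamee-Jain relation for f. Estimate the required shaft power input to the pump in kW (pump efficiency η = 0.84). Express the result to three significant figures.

P_shaft ≈ 41.1 kW

V = 4Q/(πD²) = 2.632 m/s; Re = 1.64×10^5; ε/D = 9.22×10^-6; f = 0.01622
h_f = f(L/D)V²/2g = 88.97 m
Total head H = z + h_f = 15.1 + 88.97 = 104.1 m
P_hyd = ρgQH = 823.0·9.81·0.0411·104.1 = 34.53 kW
P_shaft = P_hyd/η = 34.53/0.84 = 41.11 kW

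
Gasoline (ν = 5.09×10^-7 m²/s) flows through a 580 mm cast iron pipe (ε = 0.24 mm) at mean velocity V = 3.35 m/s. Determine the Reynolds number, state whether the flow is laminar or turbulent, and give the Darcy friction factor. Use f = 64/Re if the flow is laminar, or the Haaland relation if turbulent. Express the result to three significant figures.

Re = VD/ν = 3.350·0.580/5.09×10^-7 = 3.82×10^6
Re > 4000 → turbulent; ε/D = 4.14×10^-4
Haaland: f = 0.01618

Re ≈ 3.82×10^6; turbulent; f ≈ 0.0162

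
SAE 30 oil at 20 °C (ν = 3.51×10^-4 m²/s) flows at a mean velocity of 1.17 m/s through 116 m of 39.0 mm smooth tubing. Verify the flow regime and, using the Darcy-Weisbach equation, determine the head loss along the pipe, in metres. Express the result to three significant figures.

Re = VD/ν = 1.17·0.03900/3.51×10^-4 = 130 → laminar (Re < 2300)
f = 64/Re = 0.4923
h_f = f(L/D)V²/(2g) = 0.4923·(116/0.03900)·1.17²/(2·9.81) = 102.2 m

h_f ≈ 102 m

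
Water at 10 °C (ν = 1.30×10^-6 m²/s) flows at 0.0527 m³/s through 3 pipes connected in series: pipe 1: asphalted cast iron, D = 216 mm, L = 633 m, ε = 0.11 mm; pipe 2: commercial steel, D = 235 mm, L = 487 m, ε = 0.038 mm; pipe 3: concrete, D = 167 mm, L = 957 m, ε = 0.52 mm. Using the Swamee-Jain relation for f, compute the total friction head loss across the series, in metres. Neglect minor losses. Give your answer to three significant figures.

H ≈ 54.0 m

Pipe 1: V = 1.438 m/s, Re = 2.39×10^5, ε/D = 5.09×10^-4, f = 0.01870, h_1 = f(L/D)V²/2g = 5.777 m
Pipe 2: V = 1.215 m/s, Re = 2.20×10^5, ε/D = 1.62×10^-4, f = 0.01664, h_2 = f(L/D)V²/2g = 2.595 m
Pipe 3: V = 2.406 m/s, Re = 3.09×10^5, ε/D = 0.00311, f = 0.02701, h_3 = f(L/D)V²/2g = 45.67 m
Series → Q common, losses add: H = Σh = 54.04 m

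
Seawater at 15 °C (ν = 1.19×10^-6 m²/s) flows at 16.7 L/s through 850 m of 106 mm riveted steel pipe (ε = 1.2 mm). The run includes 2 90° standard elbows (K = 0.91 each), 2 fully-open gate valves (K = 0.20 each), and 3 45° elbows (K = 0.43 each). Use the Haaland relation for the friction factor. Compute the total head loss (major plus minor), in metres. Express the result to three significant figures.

V = 4Q/(πD²) = 1.892 m/s; V²/2g = 0.1825 m
Re = 1.69×10^5, ε/D = 0.0113 → f = 0.03993 (Haaland)
Major: h_f = f(L/D)·V²/2g = 0.03993·8019·0.1825 = 58.45 m
Minor: ΣK = 3.51; h_m = ΣK·V²/2g = 0.6407 m
Total H_L = 58.45 + 0.6407 = 59.09 m

H_L ≈ 59.1 m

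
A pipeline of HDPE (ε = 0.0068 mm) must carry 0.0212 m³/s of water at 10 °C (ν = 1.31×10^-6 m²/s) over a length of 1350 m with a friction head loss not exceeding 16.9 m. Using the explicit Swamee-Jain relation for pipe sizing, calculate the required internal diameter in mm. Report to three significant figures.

Swamee-Jain (Type III): D = 0.66·[ε^1.25·(LQ²/(gh_f))^4.75 + ν·Q^9.4·(L/(gh_f))^5.2]^0.04
LQ²/(gh_f) = 0.003660; L/(gh_f) = 8.143
Term 1 = ε^1.25·(…)^4.75 = 9.27×10^-19; Term 2 = ν·Q^9.4·(…)^5.2 = 1.32×10^-17
D = 0.66·(9.27×10^-19 + 1.32×10^-17)^0.04 = 0.1398 m = 140 mm
Check: V = 1.38 m/s, Re = 1.47×10^5, f = 0.01686, h_f = 15.8 m ≈ 16.9 m ✓

D ≈ 140 mm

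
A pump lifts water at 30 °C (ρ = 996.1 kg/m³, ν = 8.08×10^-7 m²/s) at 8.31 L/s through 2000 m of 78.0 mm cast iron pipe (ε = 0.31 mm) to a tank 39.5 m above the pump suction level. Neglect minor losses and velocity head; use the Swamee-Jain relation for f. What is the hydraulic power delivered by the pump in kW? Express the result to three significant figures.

V = 4Q/(πD²) = 1.739 m/s; Re = 1.68×10^5; ε/D = 0.00397; f = 0.02922
h_f = f(L/D)V²/2g = 115.5 m
Total head H = z + h_f = 39.5 + 115.5 = 155.0 m
P_hyd = ρgQH = 996.1·9.81·0.00831·155.0 = 12.59 kW

P_hyd ≈ 12.6 kW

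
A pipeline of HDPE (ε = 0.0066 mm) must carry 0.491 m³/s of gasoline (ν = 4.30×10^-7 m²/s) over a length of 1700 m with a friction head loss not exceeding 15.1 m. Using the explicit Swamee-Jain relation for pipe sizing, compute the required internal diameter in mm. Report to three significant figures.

Swamee-Jain (Type III): D = 0.66·[ε^1.25·(LQ²/(gh_f))^4.75 + ν·Q^9.4·(L/(gh_f))^5.2]^0.04
LQ²/(gh_f) = 2.767; L/(gh_f) = 11.48
Term 1 = ε^1.25·(…)^4.75 = 4.21×10^-5; Term 2 = ν·Q^9.4·(…)^5.2 = 1.74×10^-4
D = 0.66·(4.21×10^-5 + 1.74×10^-4)^0.04 = 0.4709 m = 471 mm
Check: V = 2.82 m/s, Re = 3.09×10^6, f = 0.01034, h_f = 15.1 m ≈ 15.1 m ✓

D ≈ 471 mm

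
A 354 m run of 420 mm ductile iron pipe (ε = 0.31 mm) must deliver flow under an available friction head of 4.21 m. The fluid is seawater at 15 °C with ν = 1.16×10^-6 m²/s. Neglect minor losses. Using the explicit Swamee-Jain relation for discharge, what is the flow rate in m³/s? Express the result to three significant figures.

Q ≈ 0.317 m³/s

Swamee-Jain (Type II): Q = -0.965·√(gD⁵h_f/L)·ln[ε/(3.7D) + √(3.17ν²L/(gD³h_f))]
√(gD⁵h_f/L) = √(9.81·0.420⁵·4.21/354) = 0.03905
ε/(3.7D) = 1.99×10^-4; √(3.17ν²L/(gD³h_f)) = 2.22×10^-5
Q = -0.965·0.03905·ln(2.217×10^-4) = 0.3171 m³/s
Check: V = 2.29 m/s, Re = 8.29×10^5, f = 0.01882, h_f = 4.23 m ≈ 4.21 m ✓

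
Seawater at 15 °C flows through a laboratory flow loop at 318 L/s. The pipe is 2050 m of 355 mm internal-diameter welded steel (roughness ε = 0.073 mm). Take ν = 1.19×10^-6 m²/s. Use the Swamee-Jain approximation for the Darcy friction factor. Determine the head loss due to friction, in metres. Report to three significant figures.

h_f ≈ 45.2 m

V = 4Q/(πD²) = 4·0.318/(π·0.355²) = 3.213 m/s
Re = VD/ν = 3.213·0.355/1.19×10^-6 = 9.58×10^5 → turbulent
ε/D = 0.073/355 = 2.06×10^-4
Swamee-Jain: f = 0.01487
h_f = f(L/D)V²/(2g) = 0.01487·(2050/0.355)·3.213²/(2·9.81) = 45.17 m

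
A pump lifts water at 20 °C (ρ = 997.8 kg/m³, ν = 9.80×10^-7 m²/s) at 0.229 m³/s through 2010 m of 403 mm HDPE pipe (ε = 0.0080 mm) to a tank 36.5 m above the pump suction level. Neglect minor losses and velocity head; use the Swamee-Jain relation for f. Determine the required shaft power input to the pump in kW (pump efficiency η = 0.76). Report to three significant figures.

P_shaft ≈ 138 kW

V = 4Q/(πD²) = 1.795 m/s; Re = 7.38×10^5; ε/D = 1.99×10^-5; f = 0.01262
h_f = f(L/D)V²/2g = 10.34 m
Total head H = z + h_f = 36.5 + 10.34 = 46.84 m
P_hyd = ρgQH = 997.8·9.81·0.229·46.84 = 105.0 kW
P_shaft = P_hyd/η = 105.0/0.76 = 138.1 kW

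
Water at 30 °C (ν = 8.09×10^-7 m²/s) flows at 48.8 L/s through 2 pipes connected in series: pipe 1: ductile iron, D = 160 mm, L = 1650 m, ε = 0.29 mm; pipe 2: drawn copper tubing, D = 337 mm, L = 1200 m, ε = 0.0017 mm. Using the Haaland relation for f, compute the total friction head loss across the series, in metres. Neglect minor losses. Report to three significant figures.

H ≈ 72.7 m

Pipe 1: V = 2.427 m/s, Re = 4.80×10^5, ε/D = 0.00181, f = 0.02322, h_1 = f(L/D)V²/2g = 71.91 m
Pipe 2: V = 0.5471 m/s, Re = 2.28×10^5, ε/D = 5.04×10^-6, f = 0.01514, h_2 = f(L/D)V²/2g = 0.8227 m
Series → Q common, losses add: H = Σh = 72.73 m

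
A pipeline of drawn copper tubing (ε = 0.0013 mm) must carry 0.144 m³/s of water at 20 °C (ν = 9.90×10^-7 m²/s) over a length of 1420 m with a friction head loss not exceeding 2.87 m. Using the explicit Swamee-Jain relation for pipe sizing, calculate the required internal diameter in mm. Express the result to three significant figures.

D ≈ 414 mm

Swamee-Jain (Type III): D = 0.66·[ε^1.25·(LQ²/(gh_f))^4.75 + ν·Q^9.4·(L/(gh_f))^5.2]^0.04
LQ²/(gh_f) = 1.046; L/(gh_f) = 50.44
Term 1 = ε^1.25·(…)^4.75 = 5.43×10^-8; Term 2 = ν·Q^9.4·(…)^5.2 = 8.68×10^-6
D = 0.66·(5.43×10^-8 + 8.68×10^-6)^0.04 = 0.4142 m = 414 mm
Check: V = 1.07 m/s, Re = 4.47×10^5, f = 0.01340, h_f = 2.68 m ≈ 2.87 m ✓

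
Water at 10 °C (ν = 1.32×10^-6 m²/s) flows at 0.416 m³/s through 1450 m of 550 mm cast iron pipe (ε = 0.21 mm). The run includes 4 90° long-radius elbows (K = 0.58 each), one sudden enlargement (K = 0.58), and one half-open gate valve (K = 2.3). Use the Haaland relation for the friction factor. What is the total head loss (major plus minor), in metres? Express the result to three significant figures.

H_L ≈ 7.60 m

V = 4Q/(πD²) = 1.751 m/s; V²/2g = 0.1563 m
Re = 7.30×10^5, ε/D = 3.82×10^-4 → f = 0.01648 (Haaland)
Major: h_f = f(L/D)·V²/2g = 0.01648·2636·0.1563 = 6.790 m
Minor: ΣK = 5.20; h_m = ΣK·V²/2g = 0.8126 m
Total H_L = 6.790 + 0.8126 = 7.602 m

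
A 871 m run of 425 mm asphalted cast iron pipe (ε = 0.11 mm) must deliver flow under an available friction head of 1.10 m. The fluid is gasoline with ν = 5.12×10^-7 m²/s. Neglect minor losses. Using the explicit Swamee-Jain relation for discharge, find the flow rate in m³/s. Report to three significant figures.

Q ≈ 0.117 m³/s

Swamee-Jain (Type II): Q = -0.965·√(gD⁵h_f/L)·ln[ε/(3.7D) + √(3.17ν²L/(gD³h_f))]
√(gD⁵h_f/L) = √(9.81·0.425⁵·1.10/871) = 0.01311
ε/(3.7D) = 7.00×10^-5; √(3.17ν²L/(gD³h_f)) = 2.96×10^-5
Q = -0.965·0.01311·ln(9.951×10^-5) = 0.1166 m³/s
Check: V = 0.822 m/s, Re = 6.82×10^5, f = 0.01570, h_f = 1.11 m ≈ 1.10 m ✓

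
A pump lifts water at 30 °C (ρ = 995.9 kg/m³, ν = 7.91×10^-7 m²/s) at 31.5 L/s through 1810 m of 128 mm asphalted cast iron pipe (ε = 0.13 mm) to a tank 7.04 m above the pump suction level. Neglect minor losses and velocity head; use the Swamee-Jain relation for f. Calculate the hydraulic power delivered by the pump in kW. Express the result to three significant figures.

P_hyd ≈ 29.5 kW

V = 4Q/(πD²) = 2.448 m/s; Re = 3.96×10^5; ε/D = 0.00102; f = 0.02058
h_f = f(L/D)V²/2g = 88.88 m
Total head H = z + h_f = 7.04 + 88.88 = 95.92 m
P_hyd = ρgQH = 995.9·9.81·0.0315·95.92 = 29.52 kW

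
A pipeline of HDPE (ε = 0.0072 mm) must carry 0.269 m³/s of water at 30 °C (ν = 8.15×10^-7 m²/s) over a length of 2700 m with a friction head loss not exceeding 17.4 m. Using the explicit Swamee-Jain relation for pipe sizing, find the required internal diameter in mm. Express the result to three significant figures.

Swamee-Jain (Type III): D = 0.66·[ε^1.25·(LQ²/(gh_f))^4.75 + ν·Q^9.4·(L/(gh_f))^5.2]^0.04
LQ²/(gh_f) = 1.145; L/(gh_f) = 15.82
Term 1 = ε^1.25·(…)^4.75 = 7.08×10^-7; Term 2 = ν·Q^9.4·(…)^5.2 = 6.11×10^-6
D = 0.66·(7.08×10^-7 + 6.11×10^-6)^0.04 = 0.4101 m = 410 mm
Check: V = 2.04 m/s, Re = 1.02×10^6, f = 0.01199, h_f = 16.7 m ≈ 17.4 m ✓

D ≈ 410 mm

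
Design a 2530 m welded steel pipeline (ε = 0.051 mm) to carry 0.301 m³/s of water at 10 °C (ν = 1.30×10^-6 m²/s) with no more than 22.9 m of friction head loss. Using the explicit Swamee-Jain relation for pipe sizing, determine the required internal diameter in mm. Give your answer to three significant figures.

D ≈ 416 mm

Swamee-Jain (Type III): D = 0.66·[ε^1.25·(LQ²/(gh_f))^4.75 + ν·Q^9.4·(L/(gh_f))^5.2]^0.04
LQ²/(gh_f) = 1.020; L/(gh_f) = 11.26
Term 1 = ε^1.25·(…)^4.75 = 4.74×10^-6; Term 2 = ν·Q^9.4·(…)^5.2 = 4.80×10^-6
D = 0.66·(4.74×10^-6 + 4.80×10^-6)^0.04 = 0.4156 m = 416 mm
Check: V = 2.22 m/s, Re = 7.09×10^5, f = 0.01423, h_f = 21.7 m ≈ 22.9 m ✓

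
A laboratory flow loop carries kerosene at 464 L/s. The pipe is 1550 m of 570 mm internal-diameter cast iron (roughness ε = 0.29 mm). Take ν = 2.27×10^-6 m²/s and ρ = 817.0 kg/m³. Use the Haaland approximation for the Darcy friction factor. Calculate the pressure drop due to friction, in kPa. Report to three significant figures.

Δp ≈ 65.0 kPa

V = 4Q/(πD²) = 4·0.464/(π·0.570²) = 1.818 m/s
Re = VD/ν = 1.818·0.570/2.27×10^-6 = 4.57×10^5 → turbulent
ε/D = 0.29/570 = 5.09×10^-4
Haaland: f = 0.01771
h_f = f(L/D)V²/(2g) = 0.01771·(1550/0.570)·1.818²/(2·9.81) = 8.114 m
Δp = ρg·h_f = 817.0·9.81·8.114 = 65.03 kPa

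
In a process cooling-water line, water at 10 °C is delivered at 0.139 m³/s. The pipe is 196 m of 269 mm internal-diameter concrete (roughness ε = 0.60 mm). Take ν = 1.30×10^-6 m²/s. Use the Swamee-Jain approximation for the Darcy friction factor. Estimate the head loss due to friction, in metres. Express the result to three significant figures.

V = 4Q/(πD²) = 4·0.139/(π·0.269²) = 2.446 m/s
Re = VD/ν = 2.446·0.269/1.30×10^-6 = 5.06×10^5 → turbulent
ε/D = 0.60/269 = 0.00223
Swamee-Jain: f = 0.02456
h_f = f(L/D)V²/(2g) = 0.02456·(196/0.269)·2.446²/(2·9.81) = 5.456 m

h_f ≈ 5.46 m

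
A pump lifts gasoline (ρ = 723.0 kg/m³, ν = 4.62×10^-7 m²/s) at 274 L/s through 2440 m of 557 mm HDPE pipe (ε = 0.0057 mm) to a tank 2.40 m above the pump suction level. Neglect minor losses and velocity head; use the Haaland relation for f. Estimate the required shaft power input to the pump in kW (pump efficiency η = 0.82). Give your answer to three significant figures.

P_shaft ≈ 13.2 kW

V = 4Q/(πD²) = 1.124 m/s; Re = 1.36×10^6; ε/D = 1.02×10^-5; f = 0.01124
h_f = f(L/D)V²/2g = 3.175 m
Total head H = z + h_f = 2.40 + 3.175 = 5.575 m
P_hyd = ρgQH = 723.0·9.81·0.274·5.575 = 10.83 kW
P_shaft = P_hyd/η = 10.83/0.82 = 13.21 kW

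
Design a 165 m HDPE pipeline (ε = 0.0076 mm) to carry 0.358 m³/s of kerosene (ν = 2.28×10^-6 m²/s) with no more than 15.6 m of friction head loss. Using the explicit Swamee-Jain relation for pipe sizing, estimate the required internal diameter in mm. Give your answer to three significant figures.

D ≈ 273 mm

Swamee-Jain (Type III): D = 0.66·[ε^1.25·(LQ²/(gh_f))^4.75 + ν·Q^9.4·(L/(gh_f))^5.2]^0.04
LQ²/(gh_f) = 0.1382; L/(gh_f) = 1.078
Term 1 = ε^1.25·(…)^4.75 = 3.30×10^-11; Term 2 = ν·Q^9.4·(…)^5.2 = 2.16×10^-10
D = 0.66·(3.30×10^-11 + 2.16×10^-10)^0.04 = 0.2725 m = 273 mm
Check: V = 6.14 m/s, Re = 7.34×10^5, f = 0.01278, h_f = 14.9 m ≈ 15.6 m ✓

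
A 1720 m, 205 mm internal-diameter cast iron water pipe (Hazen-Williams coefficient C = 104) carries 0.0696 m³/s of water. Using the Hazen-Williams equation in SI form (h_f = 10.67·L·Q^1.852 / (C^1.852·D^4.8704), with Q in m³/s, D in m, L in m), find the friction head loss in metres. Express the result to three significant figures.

h_f ≈ 54.5 m

h_f = 10.67·1720·0.0696^1.852 / (104^1.852·0.205^4.8704) = 54.54 m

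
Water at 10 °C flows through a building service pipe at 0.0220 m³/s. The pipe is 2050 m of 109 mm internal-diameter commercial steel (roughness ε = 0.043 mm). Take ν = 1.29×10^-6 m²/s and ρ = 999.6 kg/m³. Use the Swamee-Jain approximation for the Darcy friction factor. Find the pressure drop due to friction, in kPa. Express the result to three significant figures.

Δp ≈ 959 kPa

V = 4Q/(πD²) = 4·0.0220/(π·0.109²) = 2.358 m/s
Re = VD/ν = 2.358·0.109/1.29×10^-6 = 1.99×10^5 → turbulent
ε/D = 0.043/109 = 3.94×10^-4
Swamee-Jain: f = 0.01836
h_f = f(L/D)V²/(2g) = 0.01836·(2050/0.109)·2.358²/(2·9.81) = 97.84 m
Δp = ρg·h_f = 999.6·9.81·97.84 = 959.4 kPa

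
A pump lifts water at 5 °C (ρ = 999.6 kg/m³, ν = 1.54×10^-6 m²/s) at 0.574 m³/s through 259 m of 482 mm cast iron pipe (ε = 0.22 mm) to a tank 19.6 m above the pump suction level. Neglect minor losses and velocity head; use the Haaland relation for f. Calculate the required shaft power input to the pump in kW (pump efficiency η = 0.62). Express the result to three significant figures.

V = 4Q/(πD²) = 3.146 m/s; Re = 9.85×10^5; ε/D = 4.56×10^-4; f = 0.01687
h_f = f(L/D)V²/2g = 4.573 m
Total head H = z + h_f = 19.6 + 4.573 = 24.17 m
P_hyd = ρgQH = 999.6·9.81·0.574·24.17 = 136.1 kW
P_shaft = P_hyd/η = 136.1/0.62 = 219.5 kW

P_shaft ≈ 219 kW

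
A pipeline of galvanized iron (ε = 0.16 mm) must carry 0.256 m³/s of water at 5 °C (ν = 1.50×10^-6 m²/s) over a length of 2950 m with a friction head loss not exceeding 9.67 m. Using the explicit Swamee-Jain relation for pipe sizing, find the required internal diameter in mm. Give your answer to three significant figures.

D ≈ 495 mm

Swamee-Jain (Type III): D = 0.66·[ε^1.25·(LQ²/(gh_f))^4.75 + ν·Q^9.4·(L/(gh_f))^5.2]^0.04
LQ²/(gh_f) = 2.038; L/(gh_f) = 31.10
Term 1 = ε^1.25·(…)^4.75 = 5.30×10^-4; Term 2 = ν·Q^9.4·(…)^5.2 = 2.38×10^-4
D = 0.66·(5.30×10^-4 + 2.38×10^-4)^0.04 = 0.4954 m = 495 mm
Check: V = 1.33 m/s, Re = 4.39×10^5, f = 0.01670, h_f = 8.94 m ≈ 9.67 m ✓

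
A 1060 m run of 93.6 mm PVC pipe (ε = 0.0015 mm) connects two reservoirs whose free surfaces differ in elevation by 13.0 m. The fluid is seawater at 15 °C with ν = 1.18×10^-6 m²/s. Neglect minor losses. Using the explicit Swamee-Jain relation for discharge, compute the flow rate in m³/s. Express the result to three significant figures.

Swamee-Jain (Type II): Q = -0.965·√(gD⁵h_f/L)·ln[ε/(3.7D) + √(3.17ν²L/(gD³h_f))]
√(gD⁵h_f/L) = √(9.81·0.0936⁵·13.0/1060) = 9.297×10^-4
ε/(3.7D) = 4.33×10^-6; √(3.17ν²L/(gD³h_f)) = 2.12×10^-4
Q = -0.965·9.297×10^-4·ln(2.158×10^-4) = 0.007573 m³/s
Check: V = 1.10 m/s, Re = 8.73×10^4, f = 0.01847, h_f = 12.9 m ≈ 13.0 m ✓

Q ≈ 0.00757 m³/s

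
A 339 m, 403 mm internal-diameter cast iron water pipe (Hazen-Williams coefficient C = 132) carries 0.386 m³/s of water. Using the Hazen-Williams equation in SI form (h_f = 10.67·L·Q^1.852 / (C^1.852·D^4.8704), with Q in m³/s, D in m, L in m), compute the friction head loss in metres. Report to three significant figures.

h_f ≈ 6.13 m

h_f = 10.67·339·0.386^1.852 / (132^1.852·0.403^4.8704) = 6.134 m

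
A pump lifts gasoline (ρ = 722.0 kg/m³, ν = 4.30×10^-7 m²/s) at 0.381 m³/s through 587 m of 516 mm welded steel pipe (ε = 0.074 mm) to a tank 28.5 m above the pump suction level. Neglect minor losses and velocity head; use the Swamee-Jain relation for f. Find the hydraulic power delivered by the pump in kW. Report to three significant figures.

P_hyd ≈ 83.9 kW

V = 4Q/(πD²) = 1.822 m/s; Re = 2.19×10^6; ε/D = 1.43×10^-4; f = 0.01352
h_f = f(L/D)V²/2g = 2.602 m
Total head H = z + h_f = 28.5 + 2.602 = 31.10 m
P_hyd = ρgQH = 722.0·9.81·0.381·31.10 = 83.93 kW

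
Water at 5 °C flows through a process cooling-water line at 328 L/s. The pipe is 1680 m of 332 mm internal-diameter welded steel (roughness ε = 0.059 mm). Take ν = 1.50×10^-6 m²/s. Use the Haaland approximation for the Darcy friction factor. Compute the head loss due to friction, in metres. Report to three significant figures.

V = 4Q/(πD²) = 4·0.328/(π·0.332²) = 3.789 m/s
Re = VD/ν = 3.789·0.332/1.50×10^-6 = 8.39×10^5 → turbulent
ε/D = 0.059/332 = 1.78×10^-4
Haaland: f = 0.01450
h_f = f(L/D)V²/(2g) = 0.01450·(1680/0.332)·3.789²/(2·9.81) = 53.67 m

h_f ≈ 53.7 m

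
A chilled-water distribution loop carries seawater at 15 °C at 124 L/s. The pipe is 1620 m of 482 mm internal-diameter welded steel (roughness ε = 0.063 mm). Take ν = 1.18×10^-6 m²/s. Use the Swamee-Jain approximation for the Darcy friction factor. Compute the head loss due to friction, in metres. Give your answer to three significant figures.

V = 4Q/(πD²) = 4·0.124/(π·0.482²) = 0.6796 m/s
Re = VD/ν = 0.6796·0.482/1.18×10^-6 = 2.78×10^5 → turbulent
ε/D = 0.063/482 = 1.31×10^-4
Swamee-Jain: f = 0.01588
h_f = f(L/D)V²/(2g) = 0.01588·(1620/0.482)·0.6796²/(2·9.81) = 1.256 m

h_f ≈ 1.26 m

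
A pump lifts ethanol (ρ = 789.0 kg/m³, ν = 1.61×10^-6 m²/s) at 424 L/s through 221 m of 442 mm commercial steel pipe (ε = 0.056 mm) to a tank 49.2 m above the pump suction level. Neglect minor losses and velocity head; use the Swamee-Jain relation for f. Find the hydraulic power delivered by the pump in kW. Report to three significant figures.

P_hyd ≈ 171 kW

V = 4Q/(πD²) = 2.763 m/s; Re = 7.59×10^5; ε/D = 1.27×10^-4; f = 0.01419
h_f = f(L/D)V²/2g = 2.762 m
Total head H = z + h_f = 49.2 + 2.762 = 51.96 m
P_hyd = ρgQH = 789.0·9.81·0.424·51.96 = 170.5 kW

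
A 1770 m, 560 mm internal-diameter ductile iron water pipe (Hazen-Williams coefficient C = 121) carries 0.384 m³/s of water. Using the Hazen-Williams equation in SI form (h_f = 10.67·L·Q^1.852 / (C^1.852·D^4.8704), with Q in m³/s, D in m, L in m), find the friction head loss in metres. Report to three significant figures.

h_f = 10.67·1770·0.384^1.852 / (121^1.852·0.560^4.8704) = 7.506 m

h_f ≈ 7.51 m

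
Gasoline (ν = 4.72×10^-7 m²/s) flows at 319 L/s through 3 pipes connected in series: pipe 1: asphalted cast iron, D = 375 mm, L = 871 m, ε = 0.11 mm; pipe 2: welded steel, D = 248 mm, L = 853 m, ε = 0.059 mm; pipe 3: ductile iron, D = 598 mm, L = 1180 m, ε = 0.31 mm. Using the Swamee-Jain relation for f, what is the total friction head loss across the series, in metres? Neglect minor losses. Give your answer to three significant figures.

Pipe 1: V = 2.888 m/s, Re = 2.29×10^6, ε/D = 2.93×10^-4, f = 0.01528, h_1 = f(L/D)V²/2g = 15.09 m
Pipe 2: V = 6.604 m/s, Re = 3.47×10^6, ε/D = 2.38×10^-4, f = 0.01456, h_2 = f(L/D)V²/2g = 111.3 m
Pipe 3: V = 1.136 m/s, Re = 1.44×10^6, ε/D = 5.18×10^-4, f = 0.01727, h_3 = f(L/D)V²/2g = 2.240 m
Series → Q common, losses add: H = Σh = 128.6 m

H ≈ 129 m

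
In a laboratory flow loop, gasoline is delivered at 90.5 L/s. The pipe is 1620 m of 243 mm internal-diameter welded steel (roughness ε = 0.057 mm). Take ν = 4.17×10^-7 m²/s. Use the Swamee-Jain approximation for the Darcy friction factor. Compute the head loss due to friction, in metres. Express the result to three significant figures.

h_f ≈ 19.5 m

V = 4Q/(πD²) = 4·0.0905/(π·0.243²) = 1.951 m/s
Re = VD/ν = 1.951·0.243/4.17×10^-7 = 1.14×10^6 → turbulent
ε/D = 0.057/243 = 2.35×10^-4
Swamee-Jain: f = 0.01504
h_f = f(L/D)V²/(2g) = 0.01504·(1620/0.243)·1.951²/(2·9.81) = 19.46 m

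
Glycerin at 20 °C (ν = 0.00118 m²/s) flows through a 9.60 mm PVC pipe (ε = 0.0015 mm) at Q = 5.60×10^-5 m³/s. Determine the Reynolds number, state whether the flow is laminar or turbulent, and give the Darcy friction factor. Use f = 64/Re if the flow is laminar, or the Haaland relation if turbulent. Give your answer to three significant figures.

Re ≈ 6.29; laminar; f = 64/Re ≈ 10.2

V = 4Q/(πD²) = 0.7737 m/s
Re = VD/ν = 0.7737·0.00960/0.00118 = 6.29
Re < 2300 → laminar → f = 64/Re = 10.17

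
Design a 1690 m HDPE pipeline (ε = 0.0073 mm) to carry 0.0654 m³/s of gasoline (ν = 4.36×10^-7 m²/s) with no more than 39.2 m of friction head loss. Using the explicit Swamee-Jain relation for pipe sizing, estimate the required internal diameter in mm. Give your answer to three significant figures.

D ≈ 181 mm

Swamee-Jain (Type III): D = 0.66·[ε^1.25·(LQ²/(gh_f))^4.75 + ν·Q^9.4·(L/(gh_f))^5.2]^0.04
LQ²/(gh_f) = 0.01880; L/(gh_f) = 4.395
Term 1 = ε^1.25·(…)^4.75 = 2.40×10^-15; Term 2 = ν·Q^9.4·(…)^5.2 = 7.07×10^-15
D = 0.66·(2.40×10^-15 + 7.07×10^-15)^0.04 = 0.1814 m = 181 mm
Check: V = 2.53 m/s, Re = 1.05×10^6, f = 0.01243, h_f = 37.8 m ≈ 39.2 m ✓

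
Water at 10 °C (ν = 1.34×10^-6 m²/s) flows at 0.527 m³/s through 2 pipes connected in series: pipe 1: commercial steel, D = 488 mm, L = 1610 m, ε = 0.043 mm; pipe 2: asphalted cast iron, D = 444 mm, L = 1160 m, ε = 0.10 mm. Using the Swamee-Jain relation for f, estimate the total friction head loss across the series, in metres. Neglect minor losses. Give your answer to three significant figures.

Pipe 1: V = 2.818 m/s, Re = 1.03×10^6, ε/D = 8.81×10^-5, f = 0.01330, h_1 = f(L/D)V²/2g = 17.75 m
Pipe 2: V = 3.404 m/s, Re = 1.13×10^6, ε/D = 2.25×10^-4, f = 0.01495, h_2 = f(L/D)V²/2g = 23.06 m
Series → Q common, losses add: H = Σh = 40.81 m

H ≈ 40.8 m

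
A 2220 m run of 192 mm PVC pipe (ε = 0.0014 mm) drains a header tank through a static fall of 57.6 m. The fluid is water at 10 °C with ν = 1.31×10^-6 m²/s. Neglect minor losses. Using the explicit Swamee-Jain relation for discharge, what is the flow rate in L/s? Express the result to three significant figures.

Q ≈ 76.9 L/s

Swamee-Jain (Type II): Q = -0.965·√(gD⁵h_f/L)·ln[ε/(3.7D) + √(3.17ν²L/(gD³h_f))]
√(gD⁵h_f/L) = √(9.81·0.192⁵·57.6/2220) = 0.008149
ε/(3.7D) = 1.97×10^-6; √(3.17ν²L/(gD³h_f)) = 5.50×10^-5
Q = -0.965·0.008149·ln(5.692×10^-5) = 0.07686 m³/s
Check: V = 2.65 m/s, Re = 3.89×10^5, f = 0.01380, h_f = 57.3 m ≈ 57.6 m ✓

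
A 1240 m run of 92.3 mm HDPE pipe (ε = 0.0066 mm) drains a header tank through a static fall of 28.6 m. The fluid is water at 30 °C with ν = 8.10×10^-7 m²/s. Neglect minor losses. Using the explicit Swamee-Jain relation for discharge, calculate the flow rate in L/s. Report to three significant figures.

Q ≈ 10.7 L/s

Swamee-Jain (Type II): Q = -0.965·√(gD⁵h_f/L)·ln[ε/(3.7D) + √(3.17ν²L/(gD³h_f))]
√(gD⁵h_f/L) = √(9.81·0.0923⁵·28.6/1240) = 0.001231
ε/(3.7D) = 1.93×10^-5; √(3.17ν²L/(gD³h_f)) = 1.08×10^-4
Q = -0.965·0.001231·ln(1.274×10^-4) = 0.01065 m³/s
Check: V = 1.59 m/s, Re = 1.81×10^5, f = 0.01643, h_f = 28.5 m ≈ 28.6 m ✓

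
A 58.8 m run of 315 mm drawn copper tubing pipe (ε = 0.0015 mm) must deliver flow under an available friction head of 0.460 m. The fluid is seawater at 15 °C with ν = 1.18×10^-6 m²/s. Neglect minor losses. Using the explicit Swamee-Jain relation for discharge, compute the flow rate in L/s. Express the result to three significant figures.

Swamee-Jain (Type II): Q = -0.965·√(gD⁵h_f/L)·ln[ε/(3.7D) + √(3.17ν²L/(gD³h_f))]
√(gD⁵h_f/L) = √(9.81·0.315⁵·0.460/58.8) = 0.01543
ε/(3.7D) = 1.29×10^-6; √(3.17ν²L/(gD³h_f)) = 4.29×10^-5
Q = -0.965·0.01543·ln(4.418×10^-5) = 0.1493 m³/s
Check: V = 1.92 m/s, Re = 5.11×10^5, f = 0.01312, h_f = 0.458 m ≈ 0.460 m ✓

Q ≈ 149 L/s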